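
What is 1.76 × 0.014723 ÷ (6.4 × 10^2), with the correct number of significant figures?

1.76 × 0.014723 ÷ (6.4 × 10^2) = 0.00004048825
Multiplication/division keeps the fewest significant figures: 1.76 → 3 s.f., 0.014723 → 5 s.f., 6.4 × 10^2 → 2 s.f.; limit is 2.
Rounded to 2 significant figures: 4.0 × 10^-5.

4.0 × 10^-5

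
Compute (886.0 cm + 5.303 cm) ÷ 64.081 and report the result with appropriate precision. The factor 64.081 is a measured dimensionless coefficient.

13.91 cm

886.0 cm + 5.303 cm = 891.303 cm; the sum is limited to 1 decimal place (4 s.f.).
Carrying full precision, 891.303 ÷ 64.081 = 13.9090057895… cm; 64.081 has 5 s.f., so the result keeps min(4, 5) = 4 s.f.
Rounded to 4 significant figures: 13.91 cm.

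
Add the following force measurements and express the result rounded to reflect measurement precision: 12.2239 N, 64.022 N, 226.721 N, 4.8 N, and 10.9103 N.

12.2239 N + 64.022 N + 226.721 N + 4.8 N + 10.9103 N = 318.6772 N.
Addition/subtraction keeps the fewest decimal places: 12.2239 → 4 decimal places, 64.022 → 3 decimal places, 226.721 → 3 decimal places, 4.8 → 1 decimal place, 10.9103 → 4 decimal places; limit is 1.
Rounded to 1 decimal place: 318.7 N.

318.7 N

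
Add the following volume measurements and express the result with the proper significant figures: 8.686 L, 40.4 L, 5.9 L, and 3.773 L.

58.8 L

8.686 L + 40.4 L + 5.9 L + 3.773 L = 58.759 L.
Addition/subtraction keeps the fewest decimal places: 8.686 → 3 decimal places, 40.4 → 1 decimal place, 5.9 → 1 decimal place, 3.773 → 3 decimal places; limit is 1.
Rounded to 1 decimal place: 58.8 L.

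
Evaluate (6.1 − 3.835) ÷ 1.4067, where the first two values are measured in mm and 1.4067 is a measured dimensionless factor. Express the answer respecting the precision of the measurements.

6.1 mm − 3.835 mm = 2.265 mm; the difference is limited to 1 decimal place (2 s.f.).
Carrying full precision, 2.265 ÷ 1.4067 = 1.61015141821… mm; 1.4067 has 5 s.f., so the result keeps min(2, 5) = 2 s.f.
Rounded to 2 significant figures: 1.6 mm.

1.6 mm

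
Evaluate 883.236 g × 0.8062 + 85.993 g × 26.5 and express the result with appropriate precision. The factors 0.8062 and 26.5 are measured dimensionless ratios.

883.236 × 0.8062 = 712.0648632 → 712.1 g (4 s.f., last digit at the 10^-1 place).
85.993 × 26.5 = 2278.8145 → 2.28 × 10^3 g (3 s.f., last digit at the 10^1 place).
Sum: 2990.8793632 g; keep the coarser place, 10^1.
Result: 2.99 × 10^3 g.

2.99 × 10^3 g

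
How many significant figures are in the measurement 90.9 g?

90.9: zeros between nonzero digits are significant.

3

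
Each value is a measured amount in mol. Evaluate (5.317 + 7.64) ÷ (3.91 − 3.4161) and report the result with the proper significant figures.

26

5.317 + 7.64 = 12.957, limited to 2 d.p. → 4 s.f.; 3.91 − 3.4161 = 0.4939, limited to 2 d.p. → 2 s.f.
Carrying full precision, 12.957 ÷ 0.4939 = 26.2340554768…; keep min(4, 2) = 2 s.f.
Rounded to 2 significant figures: 26.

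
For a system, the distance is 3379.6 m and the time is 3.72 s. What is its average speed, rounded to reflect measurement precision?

average speed = 3379.6 m ÷ 3.72 s = 908.494623656… m/s.
3379.6 has 5 significant figures; 3.72 has 3.
Division/multiplication keeps the fewest: 3 significant figures.
Rounded: 908 m/s.

908 m/s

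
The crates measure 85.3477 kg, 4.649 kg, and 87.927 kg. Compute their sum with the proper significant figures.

85.3477 kg + 4.649 kg + 87.927 kg = 177.9237 kg.
Addition/subtraction keeps the fewest decimal places: 85.3477 → 4 decimal places, 4.649 → 3 decimal places, 87.927 → 3 decimal places; limit is 3.
Rounded to 3 decimal places: 177.924 kg.

177.924 kg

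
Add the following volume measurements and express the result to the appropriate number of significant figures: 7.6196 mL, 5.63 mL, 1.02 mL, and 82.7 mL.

97.0 mL

7.6196 mL + 5.63 mL + 1.02 mL + 82.7 mL = 96.9696 mL.
Addition/subtraction keeps the fewest decimal places: 7.6196 → 4 decimal places, 5.63 → 2 decimal places, 1.02 → 2 decimal places, 82.7 → 1 decimal place; limit is 1.
Rounded to 1 decimal place: 97.0 mL.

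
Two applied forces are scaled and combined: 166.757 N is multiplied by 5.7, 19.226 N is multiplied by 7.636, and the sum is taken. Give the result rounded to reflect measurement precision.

166.757 × 5.7 = 950.5149 → 9.5 × 10^2 N (2 s.f., last digit at the 10^1 place).
19.226 × 7.636 = 146.809736 → 146.8 N (4 s.f., last digit at the 10^-1 place).
Sum: 1097.324636 N; keep the coarser place, 10^1.
Result: 1.10 × 10^3 N.

1.10 × 10^3 N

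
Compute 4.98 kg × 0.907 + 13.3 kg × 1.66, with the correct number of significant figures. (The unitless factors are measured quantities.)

26.6 kg

4.98 × 0.907 = 4.51686 → 4.52 kg (3 s.f., last digit at the 10^-2 place).
13.3 × 1.66 = 22.078 → 22.1 kg (3 s.f., last digit at the 10^-1 place).
Sum: 26.59486 kg; keep the coarser place, 10^-1.
Result: 26.6 kg.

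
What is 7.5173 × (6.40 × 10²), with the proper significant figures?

4.81 × 10³

7.5173 × (6.40 × 10²) = 4811.072
Multiplication/division keeps the fewest significant figures: 7.5173 → 5 s.f., 6.40 × 10² → 3 s.f.; limit is 3.
Rounded to 3 significant figures: 4.81 × 10³.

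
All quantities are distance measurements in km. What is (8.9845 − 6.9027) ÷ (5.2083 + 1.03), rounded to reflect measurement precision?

0.334

8.9845 − 6.9027 = 2.0818, limited to 4 d.p. → 5 s.f.; 5.2083 + 1.03 = 6.2383, limited to 2 d.p. → 3 s.f.
Carrying full precision, 2.0818 ÷ 6.2383 = 0.333712710193…; keep min(5, 3) = 3 s.f.
Rounded to 3 significant figures: 0.334.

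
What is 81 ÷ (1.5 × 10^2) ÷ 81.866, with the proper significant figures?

81 ÷ (1.5 × 10^2) ÷ 81.866 = 0.00659614491975…
Multiplication/division keeps the fewest significant figures: 81 → 2 s.f., 1.5 × 10^2 → 2 s.f., 81.866 → 5 s.f.; limit is 2.
Rounded to 2 significant figures: 0.0066.

0.0066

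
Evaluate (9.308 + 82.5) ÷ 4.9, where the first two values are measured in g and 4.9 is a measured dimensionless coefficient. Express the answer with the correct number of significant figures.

9.308 g + 82.5 g = 91.808 g; the sum is limited to 1 decimal place (3 s.f.).
Carrying full precision, 91.808 ÷ 4.9 = 18.7363265306… g; 4.9 has 2 s.f., so the result keeps min(3, 2) = 2 s.f.
Rounded to 2 significant figures: 19 g.

19 g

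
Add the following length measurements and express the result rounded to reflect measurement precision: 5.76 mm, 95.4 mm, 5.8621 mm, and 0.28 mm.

5.76 mm + 95.4 mm + 5.8621 mm + 0.28 mm = 107.3021 mm.
Addition/subtraction keeps the fewest decimal places: 5.76 → 2 decimal places, 95.4 → 1 decimal place, 5.8621 → 4 decimal places, 0.28 → 2 decimal places; limit is 1.
Rounded to 1 decimal place: 107.3 mm.

107.3 mm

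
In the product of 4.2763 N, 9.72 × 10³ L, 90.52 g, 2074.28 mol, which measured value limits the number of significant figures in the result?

4.2763 N → 5 s.f.; 9.72 × 10³ L → 3 s.f.; 90.52 g → 4 s.f.; 2074.28 mol → 6 s.f.
The fewest is 3 significant figures, from 9.72 × 10³ L.

9.72 × 10³ L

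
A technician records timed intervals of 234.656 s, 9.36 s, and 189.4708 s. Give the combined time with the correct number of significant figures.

234.656 s + 9.36 s + 189.4708 s = 433.4868 s.
Addition/subtraction keeps the fewest decimal places: 234.656 → 3 decimal places, 9.36 → 2 decimal places, 189.4708 → 4 decimal places; limit is 2.
Rounded to 2 decimal places: 4.3349 × 10² s.

4.3349 × 10² s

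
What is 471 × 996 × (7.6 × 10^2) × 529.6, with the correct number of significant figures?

471 × 996 × (7.6 × 10^2) × 529.6 = 1.88817313536 × 10^11
Multiplication/division keeps the fewest significant figures: 471 → 3 s.f., 996 → 3 s.f., 7.6 × 10^2 → 2 s.f., 529.6 → 4 s.f.; limit is 2.
Rounded to 2 significant figures: 1.9 × 10^11.

1.9 × 10^11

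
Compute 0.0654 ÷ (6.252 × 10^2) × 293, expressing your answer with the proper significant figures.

0.0654 ÷ (6.252 × 10^2) × 293 = 0.0306497120921…
Multiplication/division keeps the fewest significant figures: 0.0654 → 3 s.f., 6.252 × 10^2 → 4 s.f., 293 → 3 s.f.; limit is 3.
Rounded to 3 significant figures: 0.0306.

0.0306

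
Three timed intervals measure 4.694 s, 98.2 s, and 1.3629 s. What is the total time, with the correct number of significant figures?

104.3 s

4.694 s + 98.2 s + 1.3629 s = 104.2569 s.
Addition/subtraction keeps the fewest decimal places: 4.694 → 3 decimal places, 98.2 → 1 decimal place, 1.3629 → 4 decimal places; limit is 1.
Rounded to 1 decimal place: 104.3 s.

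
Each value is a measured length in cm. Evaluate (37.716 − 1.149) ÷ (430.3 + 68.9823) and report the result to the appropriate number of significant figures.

0.07324

37.716 − 1.149 = 36.567, limited to 3 d.p. → 5 s.f.; 430.3 + 68.9823 = 499.2823, limited to 1 d.p. → 4 s.f.
Carrying full precision, 36.567 ÷ 499.2823 = 0.0732391274435…; keep min(5, 4) = 4 s.f.
Rounded to 4 significant figures: 0.07324.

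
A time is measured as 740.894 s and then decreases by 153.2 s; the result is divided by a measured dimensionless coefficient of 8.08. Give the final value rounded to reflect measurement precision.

740.894 s − 153.2 s = 587.694 s; the difference is limited to 1 decimal place (4 s.f.).
Carrying full precision, 587.694 ÷ 8.08 = 72.7344059406… s; 8.08 has 3 s.f., so the result keeps min(4, 3) = 3 s.f.
Rounded to 3 significant figures: 72.7 s.

72.7 s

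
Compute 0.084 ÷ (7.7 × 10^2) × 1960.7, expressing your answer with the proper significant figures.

0.084 ÷ (7.7 × 10^2) × 1960.7 = 0.213894545455…
Multiplication/division keeps the fewest significant figures: 0.084 → 2 s.f., 7.7 × 10^2 → 2 s.f., 1960.7 → 5 s.f.; limit is 2.
Rounded to 2 significant figures: 0.21.

0.21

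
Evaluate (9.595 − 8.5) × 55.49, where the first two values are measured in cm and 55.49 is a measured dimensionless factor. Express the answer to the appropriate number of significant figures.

61 cm

9.595 cm − 8.5 cm = 1.095 cm; the difference is limited to 1 decimal place (2 s.f.).
Carrying full precision, 1.095 × 55.49 = 60.76155 cm; 55.49 has 4 s.f., so the result keeps min(2, 4) = 2 s.f.
Rounded to 2 significant figures: 61 cm.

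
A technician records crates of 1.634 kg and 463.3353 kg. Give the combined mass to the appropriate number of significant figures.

464.969 kg

1.634 kg + 463.3353 kg = 464.9693 kg.
Addition/subtraction keeps the fewest decimal places: 1.634 → 3 decimal places, 463.3353 → 4 decimal places; limit is 3.
Rounded to 3 decimal places: 464.969 kg.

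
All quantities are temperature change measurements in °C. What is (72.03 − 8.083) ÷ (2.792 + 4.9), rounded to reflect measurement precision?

72.03 − 8.083 = 63.947, limited to 2 d.p. → 4 s.f.; 2.792 + 4.9 = 7.692, limited to 1 d.p. → 2 s.f.
Carrying full precision, 63.947 ÷ 7.692 = 8.3134425377…; keep min(4, 2) = 2 s.f.
Rounded to 2 significant figures: 8.3.

8.3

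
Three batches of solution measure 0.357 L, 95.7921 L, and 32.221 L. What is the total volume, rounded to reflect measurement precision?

0.357 L + 95.7921 L + 32.221 L = 128.3701 L.
Addition/subtraction keeps the fewest decimal places: 0.357 → 3 decimal places, 95.7921 → 4 decimal places, 32.221 → 3 decimal places; limit is 3.
Rounded to 3 decimal places: 128.370 L.

128.370 L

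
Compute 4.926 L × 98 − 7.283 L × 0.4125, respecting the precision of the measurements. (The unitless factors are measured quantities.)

4.926 × 98 = 482.748 → 4.8 × 10^2 L (2 s.f., last digit at the 10^1 place).
7.283 × 0.4125 = 3.0042375 → 3.004 L (4 s.f., last digit at the 10^-3 place).
Difference: 479.7437625 L; keep the coarser place, 10^1.
Result: 4.8 × 10^2 L.

4.8 × 10^2 L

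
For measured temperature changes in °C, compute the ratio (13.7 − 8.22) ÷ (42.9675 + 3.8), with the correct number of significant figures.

13.7 − 8.22 = 5.48, limited to 1 d.p. → 2 s.f.; 42.9675 + 3.8 = 46.7675, limited to 1 d.p. → 3 s.f.
Carrying full precision, 5.48 ÷ 46.7675 = 0.117175388892…; keep min(2, 3) = 2 s.f.
Rounded to 2 significant figures: 0.12.

0.12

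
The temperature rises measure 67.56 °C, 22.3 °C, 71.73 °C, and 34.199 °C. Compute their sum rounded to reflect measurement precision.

67.56 °C + 22.3 °C + 71.73 °C + 34.199 °C = 195.789 °C.
Addition/subtraction keeps the fewest decimal places: 67.56 → 2 decimal places, 22.3 → 1 decimal place, 71.73 → 2 decimal places, 34.199 → 3 decimal places; limit is 1.
Rounded to 1 decimal place: 195.8 °C.

195.8 °C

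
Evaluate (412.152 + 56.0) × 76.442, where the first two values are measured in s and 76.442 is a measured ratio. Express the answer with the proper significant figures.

3.579 × 10⁴ s

412.152 s + 56.0 s = 468.152 s; the sum is limited to 1 decimal place (4 s.f.).
Carrying full precision, 468.152 × 76.442 = 35786.475184 s; 76.442 has 5 s.f., so the result keeps min(4, 5) = 4 s.f.
Rounded to 4 significant figures: 3.579 × 10⁴ s.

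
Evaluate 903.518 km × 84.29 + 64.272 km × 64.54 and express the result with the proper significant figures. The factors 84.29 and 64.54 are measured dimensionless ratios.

8.031 × 10^4 km

903.518 × 84.29 = 76157.53222 → 7.616 × 10^4 km (4 s.f., last digit at the 10^1 place).
64.272 × 64.54 = 4148.11488 → 4148 km (4 s.f., last digit at the 10^0 place).
Sum: 80305.6471 km; keep the coarser place, 10^1.
Result: 8.031 × 10^4 km.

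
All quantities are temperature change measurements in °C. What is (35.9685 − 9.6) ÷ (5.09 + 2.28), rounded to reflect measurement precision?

35.9685 − 9.6 = 26.3685, limited to 1 d.p. → 3 s.f.; 5.09 + 2.28 = 7.37, limited to 2 d.p. → 3 s.f.
Carrying full precision, 26.3685 ÷ 7.37 = 3.57781546811…; keep min(3, 3) = 3 s.f.
Rounded to 3 significant figures: 3.58.

3.58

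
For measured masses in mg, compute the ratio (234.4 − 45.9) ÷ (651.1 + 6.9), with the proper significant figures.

0.2865

234.4 − 45.9 = 188.5, limited to 1 d.p. → 4 s.f.; 651.1 + 6.9 = 658.0, limited to 1 d.p. → 4 s.f.
Carrying full precision, 188.5 ÷ 658.0 = 0.286474164134…; keep min(4, 4) = 4 s.f.
Rounded to 4 significant figures: 0.2865.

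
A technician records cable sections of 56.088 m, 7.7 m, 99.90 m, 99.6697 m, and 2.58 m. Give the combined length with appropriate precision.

265.9 m

56.088 m + 7.7 m + 99.90 m + 99.6697 m + 2.58 m = 265.9377 m.
Addition/subtraction keeps the fewest decimal places: 56.088 → 3 decimal places, 7.7 → 1 decimal place, 99.90 → 2 decimal places, 99.6697 → 4 decimal places, 2.58 → 2 decimal places; limit is 1.
Rounded to 1 decimal place: 265.9 m.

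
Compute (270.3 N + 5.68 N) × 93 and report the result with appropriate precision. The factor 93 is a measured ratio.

2.6 × 10^4 N

270.3 N + 5.68 N = 275.98 N; the sum is limited to 1 decimal place (4 s.f.).
Carrying full precision, 275.98 × 93 = 25666.14 N; 93 has 2 s.f., so the result keeps min(4, 2) = 2 s.f.
Rounded to 2 significant figures: 2.6 × 10^4 N.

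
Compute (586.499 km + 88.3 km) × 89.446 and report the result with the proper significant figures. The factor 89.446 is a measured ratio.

6.036 × 10^4 km

586.499 km + 88.3 km = 674.799 km; the sum is limited to 1 decimal place (4 s.f.).
Carrying full precision, 674.799 × 89.446 = 60358.071354 km; 89.446 has 5 s.f., so the result keeps min(4, 5) = 4 s.f.
Rounded to 4 significant figures: 6.036 × 10^4 km.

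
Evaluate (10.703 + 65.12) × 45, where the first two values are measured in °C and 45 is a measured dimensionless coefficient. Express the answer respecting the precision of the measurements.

10.703 °C + 65.12 °C = 75.823 °C; the sum is limited to 2 decimal places (4 s.f.).
Carrying full precision, 75.823 × 45 = 3412.035 °C; 45 has 2 s.f., so the result keeps min(4, 2) = 2 s.f.
Rounded to 2 significant figures: 3.4 × 10³ °C.

3.4 × 10³ °C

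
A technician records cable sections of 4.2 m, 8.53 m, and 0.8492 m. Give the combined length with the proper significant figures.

13.6 m

4.2 m + 8.53 m + 0.8492 m = 13.5792 m.
Addition/subtraction keeps the fewest decimal places: 4.2 → 1 decimal place, 8.53 → 2 decimal places, 0.8492 → 4 decimal places; limit is 1.
Rounded to 1 decimal place: 13.6 m.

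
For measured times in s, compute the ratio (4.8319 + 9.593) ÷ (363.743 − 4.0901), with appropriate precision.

4.8319 + 9.593 = 14.4249, limited to 3 d.p. → 5 s.f.; 363.743 − 4.0901 = 359.6529, limited to 3 d.p. → 6 s.f.
Carrying full precision, 14.4249 ÷ 359.6529 = 0.0401078373065…; keep min(5, 6) = 5 s.f.
Rounded to 5 significant figures: 0.040108.

0.040108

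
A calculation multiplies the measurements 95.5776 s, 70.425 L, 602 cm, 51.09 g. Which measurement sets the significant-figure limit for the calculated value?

602 cm

95.5776 s → 6 s.f.; 70.425 L → 5 s.f.; 602 cm → 3 s.f.; 51.09 g → 4 s.f.
The fewest is 3 significant figures, from 602 cm.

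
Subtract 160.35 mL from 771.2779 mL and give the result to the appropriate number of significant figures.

610.93 mL

771.2779 mL − 160.35 mL = 610.9279 mL.
Addition/subtraction keeps the fewest decimal places: 771.2779 → 4 decimal places, 160.35 → 2 decimal places; limit is 2.
Rounded to 2 decimal places: 610.93 mL.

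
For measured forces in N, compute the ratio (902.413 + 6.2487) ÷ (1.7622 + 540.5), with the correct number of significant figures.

902.413 + 6.2487 = 908.6617, limited to 3 d.p. → 6 s.f.; 1.7622 + 540.5 = 542.2622, limited to 1 d.p. → 4 s.f.
Carrying full precision, 908.6617 ÷ 542.2622 = 1.67568696472…; keep min(6, 4) = 4 s.f.
Rounded to 4 significant figures: 1.676.

1.676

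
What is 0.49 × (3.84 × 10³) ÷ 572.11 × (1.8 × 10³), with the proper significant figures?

0.49 × (3.84 × 10³) ÷ 572.11 × (1.8 × 10³) = 5919.98042335…
Multiplication/division keeps the fewest significant figures: 0.49 → 2 s.f., 3.84 × 10³ → 3 s.f., 572.11 → 5 s.f., 1.8 × 10³ → 2 s.f.; limit is 2.
Rounded to 2 significant figures: 5.9 × 10³.

5.9 × 10³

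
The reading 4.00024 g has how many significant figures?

4.00024: zeros between nonzero digits are significant.

6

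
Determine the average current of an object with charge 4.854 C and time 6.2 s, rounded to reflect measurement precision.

average current = 4.854 C ÷ 6.2 s = 0.782903225806… A.
4.854 has 4 significant figures; 6.2 has 2.
Division/multiplication keeps the fewest: 2 significant figures.
Rounded: 0.78 A.

0.78 A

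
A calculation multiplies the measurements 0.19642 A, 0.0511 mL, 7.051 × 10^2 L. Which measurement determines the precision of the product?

0.0511 mL

0.19642 A → 5 s.f.; 0.0511 mL → 3 s.f.; 7.051 × 10^2 L → 4 s.f.
The fewest is 3 significant figures, from 0.0511 mL.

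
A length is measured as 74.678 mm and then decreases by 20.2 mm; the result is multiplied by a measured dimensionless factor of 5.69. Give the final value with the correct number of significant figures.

3.10 × 10^2 mm

74.678 mm − 20.2 mm = 54.478 mm; the difference is limited to 1 decimal place (3 s.f.).
Carrying full precision, 54.478 × 5.69 = 309.97982 mm; 5.69 has 3 s.f., so the result keeps min(3, 3) = 3 s.f.
Rounded to 3 significant figures: 3.10 × 10^2 mm.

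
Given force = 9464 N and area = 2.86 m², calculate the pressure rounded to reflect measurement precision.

3.31 × 10³ Pa

pressure = 9464 N ÷ 2.86 m² = 3309.09090909… Pa.
9464 has 4 significant figures; 2.86 has 3.
Division/multiplication keeps the fewest: 3 significant figures.
Rounded: 3.31 × 10³ Pa.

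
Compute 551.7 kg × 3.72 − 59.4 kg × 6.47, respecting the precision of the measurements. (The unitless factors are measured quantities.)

551.7 × 3.72 = 2052.324 → 2.05 × 10^3 kg (3 s.f., last digit at the 10^1 place).
59.4 × 6.47 = 384.318 → 384 kg (3 s.f., last digit at the 10^0 place).
Difference: 1668.006 kg; keep the coarser place, 10^1.
Result: 1.67 × 10^3 kg.

1.67 × 10^3 kg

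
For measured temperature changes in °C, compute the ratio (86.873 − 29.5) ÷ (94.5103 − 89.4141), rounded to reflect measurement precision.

86.873 − 29.5 = 57.373, limited to 1 d.p. → 3 s.f.; 94.5103 − 89.4141 = 5.0962, limited to 4 d.p. → 5 s.f.
Carrying full precision, 57.373 ÷ 5.0962 = 11.257996154…; keep min(3, 5) = 3 s.f.
Rounded to 3 significant figures: 11.3.

11.3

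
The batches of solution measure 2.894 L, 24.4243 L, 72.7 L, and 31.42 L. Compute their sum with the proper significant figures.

131.4 L

2.894 L + 24.4243 L + 72.7 L + 31.42 L = 131.4383 L.
Addition/subtraction keeps the fewest decimal places: 2.894 → 3 decimal places, 24.4243 → 4 decimal places, 72.7 → 1 decimal place, 31.42 → 2 decimal places; limit is 1.
Rounded to 1 decimal place: 131.4 L.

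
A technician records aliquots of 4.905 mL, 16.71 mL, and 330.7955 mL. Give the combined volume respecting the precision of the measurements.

4.905 mL + 16.71 mL + 330.7955 mL = 352.4105 mL.
Addition/subtraction keeps the fewest decimal places: 4.905 → 3 decimal places, 16.71 → 2 decimal places, 330.7955 → 4 decimal places; limit is 2.
Rounded to 2 decimal places: 352.41 mL.

352.41 mL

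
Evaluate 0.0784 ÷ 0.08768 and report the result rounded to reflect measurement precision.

8.94 × 10^-1

0.0784 ÷ 0.08768 = 0.894160583942…
Multiplication/division keeps the fewest significant figures: 0.0784 → 3 s.f., 0.08768 → 4 s.f.; limit is 3.
Rounded to 3 significant figures: 8.94 × 10^-1.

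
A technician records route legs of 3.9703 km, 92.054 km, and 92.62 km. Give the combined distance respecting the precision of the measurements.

188.64 km

3.9703 km + 92.054 km + 92.62 km = 188.6443 km.
Addition/subtraction keeps the fewest decimal places: 3.9703 → 4 decimal places, 92.054 → 3 decimal places, 92.62 → 2 decimal places; limit is 2.
Rounded to 2 decimal places: 188.64 km.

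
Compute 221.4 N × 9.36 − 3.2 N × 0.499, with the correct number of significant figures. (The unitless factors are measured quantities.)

2.07 × 10³ N

221.4 × 9.36 = 2072.304 → 2.07 × 10³ N (3 s.f., last digit at the 10^1 place).
3.2 × 0.499 = 1.5968 → 1.6 N (2 s.f., last digit at the 10^-1 place).
Difference: 2070.7072 N; keep the coarser place, 10^1.
Result: 2.07 × 10³ N.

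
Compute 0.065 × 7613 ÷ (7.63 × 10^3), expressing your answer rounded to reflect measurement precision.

0.065

0.065 × 7613 ÷ (7.63 × 10^3) = 0.0648551769332…
Multiplication/division keeps the fewest significant figures: 0.065 → 2 s.f., 7613 → 4 s.f., 7.63 × 10^3 → 3 s.f.; limit is 2.
Rounded to 2 significant figures: 0.065.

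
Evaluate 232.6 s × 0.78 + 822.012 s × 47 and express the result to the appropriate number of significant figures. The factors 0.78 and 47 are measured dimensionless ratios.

3.9 × 10^4 s

232.6 × 0.78 = 181.428 → 1.8 × 10^2 s (2 s.f., last digit at the 10^1 place).
822.012 × 47 = 38634.564 → 3.9 × 10^4 s (2 s.f., last digit at the 10^3 place).
Sum: 38815.992 s; keep the coarser place, 10^3.
Result: 3.9 × 10^4 s.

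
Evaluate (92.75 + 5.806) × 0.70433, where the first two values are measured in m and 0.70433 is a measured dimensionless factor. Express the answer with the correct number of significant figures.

92.75 m + 5.806 m = 98.556 m; the sum is limited to 2 decimal places (4 s.f.).
Carrying full precision, 98.556 × 0.70433 = 69.41594748 m; 0.70433 has 5 s.f., so the result keeps min(4, 5) = 4 s.f.
Rounded to 4 significant figures: 69.42 m.

69.42 m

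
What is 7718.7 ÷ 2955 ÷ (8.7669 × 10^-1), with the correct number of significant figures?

2.979

7718.7 ÷ 2955 ÷ (8.7669 × 10^-1) = 2.97948102325…
Multiplication/division keeps the fewest significant figures: 7718.7 → 5 s.f., 2955 → 4 s.f., 8.7669 × 10^-1 → 5 s.f.; limit is 4.
Rounded to 4 significant figures: 2.979.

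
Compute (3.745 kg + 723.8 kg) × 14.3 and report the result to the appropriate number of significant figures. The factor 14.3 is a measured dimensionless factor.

1.04 × 10^4 kg

3.745 kg + 723.8 kg = 727.545 kg; the sum is limited to 1 decimal place (4 s.f.).
Carrying full precision, 727.545 × 14.3 = 10403.8935 kg; 14.3 has 3 s.f., so the result keeps min(4, 3) = 3 s.f.
Rounded to 3 significant figures: 1.04 × 10^4 kg.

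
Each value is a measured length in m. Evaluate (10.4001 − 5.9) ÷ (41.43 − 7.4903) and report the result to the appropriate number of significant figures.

10.4001 − 5.9 = 4.5001, limited to 1 d.p. → 2 s.f.; 41.43 − 7.4903 = 33.9397, limited to 2 d.p. → 4 s.f.
Carrying full precision, 4.5001 ÷ 33.9397 = 0.132591036456…; keep min(2, 4) = 2 s.f.
Rounded to 2 significant figures: 0.13.

0.13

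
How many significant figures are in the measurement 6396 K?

6396: every digit is nonzero and significant.

4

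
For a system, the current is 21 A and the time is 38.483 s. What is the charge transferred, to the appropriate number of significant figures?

8.1 × 10² C

charge transferred = 21 A × 38.483 s = 808.143 C.
21 has 2 significant figures; 38.483 has 5.
Division/multiplication keeps the fewest: 2 significant figures.
Rounded: 8.1 × 10² C.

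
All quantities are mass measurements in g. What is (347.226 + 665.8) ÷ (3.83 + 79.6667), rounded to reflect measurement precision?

12.13

347.226 + 665.8 = 1013.026, limited to 1 d.p. → 5 s.f.; 3.83 + 79.6667 = 83.4967, limited to 2 d.p. → 4 s.f.
Carrying full precision, 1013.026 ÷ 83.4967 = 12.1325273933…; keep min(5, 4) = 4 s.f.
Rounded to 4 significant figures: 12.13.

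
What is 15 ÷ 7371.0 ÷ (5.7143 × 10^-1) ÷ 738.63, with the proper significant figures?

4.8 × 10^-6

15 ÷ 7371.0 ÷ (5.7143 × 10^-1) ÷ 738.63 = 0.00000482141892171…
Multiplication/division keeps the fewest significant figures: 15 → 2 s.f., 7371.0 → 5 s.f., 5.7143 × 10^-1 → 5 s.f., 738.63 → 5 s.f.; limit is 2.
Rounded to 2 significant figures: 4.8 × 10^-6.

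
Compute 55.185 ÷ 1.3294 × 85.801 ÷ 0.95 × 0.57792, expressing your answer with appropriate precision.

55.185 ÷ 1.3294 × 85.801 ÷ 0.95 × 0.57792 = 2166.71525475…
Multiplication/division keeps the fewest significant figures: 55.185 → 5 s.f., 1.3294 → 5 s.f., 85.801 → 5 s.f., 0.95 → 2 s.f., 0.57792 → 5 s.f.; limit is 2.
Rounded to 2 significant figures: 2.2 × 10^3.

2.2 × 10^3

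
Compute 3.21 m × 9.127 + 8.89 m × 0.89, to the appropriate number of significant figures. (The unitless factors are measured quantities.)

3.21 × 9.127 = 29.29767 → 29.3 m (3 s.f., last digit at the 10^-1 place).
8.89 × 0.89 = 7.9121 → 7.9 m (2 s.f., last digit at the 10^-1 place).
Sum: 37.20977 m; keep the coarser place, 10^-1.
Result: 37.2 m.

37.2 m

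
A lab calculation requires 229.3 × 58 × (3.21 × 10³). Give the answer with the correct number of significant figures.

229.3 × 58 × (3.21 × 10³) = 42691074
Multiplication/division keeps the fewest significant figures: 229.3 → 4 s.f., 58 → 2 s.f., 3.21 × 10³ → 3 s.f.; limit is 2.
Rounded to 2 significant figures: 4.3 × 10⁷.

4.3 × 10⁷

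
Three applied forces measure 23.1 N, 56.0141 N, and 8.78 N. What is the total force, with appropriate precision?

23.1 N + 56.0141 N + 8.78 N = 87.8941 N.
Addition/subtraction keeps the fewest decimal places: 23.1 → 1 decimal place, 56.0141 → 4 decimal places, 8.78 → 2 decimal places; limit is 1.
Rounded to 1 decimal place: 87.9 N.

87.9 N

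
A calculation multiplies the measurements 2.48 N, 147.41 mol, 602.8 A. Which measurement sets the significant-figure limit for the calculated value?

2.48 N

2.48 N → 3 s.f.; 147.41 mol → 5 s.f.; 602.8 A → 4 s.f.
The fewest is 3 significant figures, from 2.48 N.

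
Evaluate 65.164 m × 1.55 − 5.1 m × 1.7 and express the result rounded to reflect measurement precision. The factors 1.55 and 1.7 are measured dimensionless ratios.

92 m

65.164 × 1.55 = 101.0042 → 101 m (3 s.f., last digit at the 10^0 place).
5.1 × 1.7 = 8.67 → 8.7 m (2 s.f., last digit at the 10^-1 place).
Difference: 92.3342 m; keep the coarser place, 10^0.
Result: 92 m.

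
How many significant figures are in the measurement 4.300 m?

4

4.300: trailing zeros after a decimal point are significant.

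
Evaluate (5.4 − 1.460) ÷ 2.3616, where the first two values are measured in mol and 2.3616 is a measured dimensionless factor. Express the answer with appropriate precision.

1.7 mol

5.4 mol − 1.460 mol = 3.940 mol; the difference is limited to 1 decimal place (2 s.f.).
Carrying full precision, 3.940 ÷ 2.3616 = 1.6683604336… mol; 2.3616 has 5 s.f., so the result keeps min(2, 5) = 2 s.f.
Rounded to 2 significant figures: 1.7 mol.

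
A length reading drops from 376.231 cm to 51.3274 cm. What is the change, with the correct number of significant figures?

376.231 cm − 51.3274 cm = 324.9036 cm.
Addition/subtraction keeps the fewest decimal places: 376.231 → 3 decimal places, 51.3274 → 4 decimal places; limit is 3.
Rounded to 3 decimal places: 324.904 cm.

324.904 cm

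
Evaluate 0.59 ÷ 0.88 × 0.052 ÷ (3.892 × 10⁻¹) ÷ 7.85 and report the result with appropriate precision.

0.011

0.59 ÷ 0.88 × 0.052 ÷ (3.892 × 10⁻¹) ÷ 7.85 = 0.0114111705094…
Multiplication/division keeps the fewest significant figures: 0.59 → 2 s.f., 0.88 → 2 s.f., 0.052 → 2 s.f., 3.892 × 10⁻¹ → 4 s.f., 7.85 → 3 s.f.; limit is 2.
Rounded to 2 significant figures: 0.011.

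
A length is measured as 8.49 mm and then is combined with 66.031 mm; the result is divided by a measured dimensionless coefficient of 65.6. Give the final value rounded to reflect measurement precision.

1.14 mm

8.49 mm + 66.031 mm = 74.521 mm; the sum is limited to 2 decimal places (4 s.f.).
Carrying full precision, 74.521 ÷ 65.6 = 1.13599085366… mm; 65.6 has 3 s.f., so the result keeps min(4, 3) = 3 s.f.
Rounded to 3 significant figures: 1.14 mm.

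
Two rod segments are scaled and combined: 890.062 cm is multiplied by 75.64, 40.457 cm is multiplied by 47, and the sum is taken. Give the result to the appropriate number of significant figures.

6.92 × 10⁴ cm

890.062 × 75.64 = 67324.28968 → 6.732 × 10⁴ cm (4 s.f., last digit at the 10^1 place).
40.457 × 47 = 1901.479 → 1.9 × 10³ cm (2 s.f., last digit at the 10^2 place).
Sum: 69225.76868 cm; keep the coarser place, 10^2.
Result: 6.92 × 10⁴ cm.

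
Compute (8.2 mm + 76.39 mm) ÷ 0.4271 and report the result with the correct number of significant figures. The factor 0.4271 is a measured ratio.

198 mm

8.2 mm + 76.39 mm = 84.59 mm; the sum is limited to 1 decimal place (3 s.f.).
Carrying full precision, 84.59 ÷ 0.4271 = 198.056661203… mm; 0.4271 has 4 s.f., so the result keeps min(3, 4) = 3 s.f.
Rounded to 3 significant figures: 198 mm.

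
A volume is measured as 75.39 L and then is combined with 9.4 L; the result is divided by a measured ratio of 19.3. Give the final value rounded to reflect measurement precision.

75.39 L + 9.4 L = 84.79 L; the sum is limited to 1 decimal place (3 s.f.).
Carrying full precision, 84.79 ÷ 19.3 = 4.3932642487… L; 19.3 has 3 s.f., so the result keeps min(3, 3) = 3 s.f.
Rounded to 3 significant figures: 4.39 L.

4.39 L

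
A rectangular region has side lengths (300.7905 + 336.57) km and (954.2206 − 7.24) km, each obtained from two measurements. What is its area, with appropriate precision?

6.0357 × 10^5 km²

300.7905 + 336.57 = 637.3605, limited to 2 d.p. → 5 s.f.; 954.2206 − 7.24 = 946.9806, limited to 2 d.p. → 5 s.f.
Carrying full precision, 637.3605 × 946.9806 = 603568.028706…; keep min(5, 5) = 5 s.f.
Rounded to 5 significant figures: 6.0357 × 10^5 km².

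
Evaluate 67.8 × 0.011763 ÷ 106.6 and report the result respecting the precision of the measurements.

67.8 × 0.011763 ÷ 106.6 = 0.00748153283302…
Multiplication/division keeps the fewest significant figures: 67.8 → 3 s.f., 0.011763 → 5 s.f., 106.6 → 4 s.f.; limit is 3.
Rounded to 3 significant figures: 0.00748.

0.00748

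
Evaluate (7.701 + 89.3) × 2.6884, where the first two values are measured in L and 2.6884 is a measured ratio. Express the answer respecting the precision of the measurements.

7.701 L + 89.3 L = 97.001 L; the sum is limited to 1 decimal place (3 s.f.).
Carrying full precision, 97.001 × 2.6884 = 260.7774884 L; 2.6884 has 5 s.f., so the result keeps min(3, 5) = 3 s.f.
Rounded to 3 significant figures: 2.61 × 10^2 L.

2.61 × 10^2 L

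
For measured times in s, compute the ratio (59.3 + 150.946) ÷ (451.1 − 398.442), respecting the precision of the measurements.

59.3 + 150.946 = 210.246, limited to 1 d.p. → 4 s.f.; 451.1 − 398.442 = 52.658, limited to 1 d.p. → 3 s.f.
Carrying full precision, 210.246 ÷ 52.658 = 3.99266967982…; keep min(4, 3) = 3 s.f.
Rounded to 3 significant figures: 3.99.

3.99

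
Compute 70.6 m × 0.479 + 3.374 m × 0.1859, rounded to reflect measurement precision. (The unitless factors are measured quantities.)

34.4 m

70.6 × 0.479 = 33.8174 → 33.8 m (3 s.f., last digit at the 10^-1 place).
3.374 × 0.1859 = 0.6272266 → 0.6272 m (4 s.f., last digit at the 10^-4 place).
Sum: 34.4446266 m; keep the coarser place, 10^-1.
Result: 34.4 m.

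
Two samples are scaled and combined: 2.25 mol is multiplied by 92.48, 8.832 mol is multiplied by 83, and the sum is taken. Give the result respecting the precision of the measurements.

2.25 × 92.48 = 208.08 → 208 mol (3 s.f., last digit at the 10^0 place).
8.832 × 83 = 733.056 → 7.3 × 10^2 mol (2 s.f., last digit at the 10^1 place).
Sum: 941.136 mol; keep the coarser place, 10^1.
Result: 9.4 × 10^2 mol.

9.4 × 10^2 mol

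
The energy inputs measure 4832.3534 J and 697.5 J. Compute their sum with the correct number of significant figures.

5529.9 J

4832.3534 J + 697.5 J = 5529.8534 J.
Addition/subtraction keeps the fewest decimal places: 4832.3534 → 4 decimal places, 697.5 → 1 decimal place; limit is 1.
Rounded to 1 decimal place: 5529.9 J.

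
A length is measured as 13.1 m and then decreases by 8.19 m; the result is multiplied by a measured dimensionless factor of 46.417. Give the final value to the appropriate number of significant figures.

2.3 × 10^2 m

13.1 m − 8.19 m = 4.91 m; the difference is limited to 1 decimal place (2 s.f.).
Carrying full precision, 4.91 × 46.417 = 227.90747 m; 46.417 has 5 s.f., so the result keeps min(2, 5) = 2 s.f.
Rounded to 2 significant figures: 2.3 × 10^2 m.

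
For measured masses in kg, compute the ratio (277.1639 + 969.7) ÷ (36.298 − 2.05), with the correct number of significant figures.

277.1639 + 969.7 = 1246.8639, limited to 1 d.p. → 5 s.f.; 36.298 − 2.05 = 34.248, limited to 2 d.p. → 4 s.f.
Carrying full precision, 1246.8639 ÷ 34.248 = 36.4069113525…; keep min(5, 4) = 4 s.f.
Rounded to 4 significant figures: 36.41.

36.41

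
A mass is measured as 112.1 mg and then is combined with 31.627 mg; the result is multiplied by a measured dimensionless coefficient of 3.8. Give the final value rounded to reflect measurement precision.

5.5 × 10² mg

112.1 mg + 31.627 mg = 143.727 mg; the sum is limited to 1 decimal place (4 s.f.).
Carrying full precision, 143.727 × 3.8 = 546.1626 mg; 3.8 has 2 s.f., so the result keeps min(4, 2) = 2 s.f.
Rounded to 2 significant figures: 5.5 × 10² mg.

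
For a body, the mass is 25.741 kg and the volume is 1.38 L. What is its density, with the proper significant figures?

18.7 kg/L

density = 25.741 kg ÷ 1.38 L = 18.6528985507… kg/L.
25.741 has 5 significant figures; 1.38 has 3.
Division/multiplication keeps the fewest: 3 significant figures.
Rounded: 18.7 kg/L.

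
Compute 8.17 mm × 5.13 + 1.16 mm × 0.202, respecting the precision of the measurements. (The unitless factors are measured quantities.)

42.1 mm

8.17 × 5.13 = 41.9121 → 41.9 mm (3 s.f., last digit at the 10^-1 place).
1.16 × 0.202 = 0.23432 → 0.234 mm (3 s.f., last digit at the 10^-3 place).
Sum: 42.14642 mm; keep the coarser place, 10^-1.
Result: 42.1 mm.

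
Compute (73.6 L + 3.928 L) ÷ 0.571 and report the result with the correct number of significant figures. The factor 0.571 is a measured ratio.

73.6 L + 3.928 L = 77.528 L; the sum is limited to 1 decimal place (3 s.f.).
Carrying full precision, 77.528 ÷ 0.571 = 135.775831874… L; 0.571 has 3 s.f., so the result keeps min(3, 3) = 3 s.f.
Rounded to 3 significant figures: 136 L.

136 L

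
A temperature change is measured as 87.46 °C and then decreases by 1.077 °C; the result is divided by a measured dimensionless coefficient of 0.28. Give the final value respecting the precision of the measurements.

87.46 °C − 1.077 °C = 86.383 °C; the difference is limited to 2 decimal places (4 s.f.).
Carrying full precision, 86.383 ÷ 0.28 = 308.510714286… °C; 0.28 has 2 s.f., so the result keeps min(4, 2) = 2 s.f.
Rounded to 2 significant figures: 3.1 × 10^2 °C.

3.1 × 10^2 °C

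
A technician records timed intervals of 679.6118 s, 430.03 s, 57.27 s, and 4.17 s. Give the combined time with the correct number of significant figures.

679.6118 s + 430.03 s + 57.27 s + 4.17 s = 1171.0818 s.
Addition/subtraction keeps the fewest decimal places: 679.6118 → 4 decimal places, 430.03 → 2 decimal places, 57.27 → 2 decimal places, 4.17 → 2 decimal places; limit is 2.
Rounded to 2 decimal places: 1171.08 s.

1171.08 s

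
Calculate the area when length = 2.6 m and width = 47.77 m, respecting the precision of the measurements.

1.2 × 10^2 m²

area = 2.6 m × 47.77 m = 124.202 m².
2.6 has 2 significant figures; 47.77 has 4.
Division/multiplication keeps the fewest: 2 significant figures.
Rounded: 1.2 × 10^2 m².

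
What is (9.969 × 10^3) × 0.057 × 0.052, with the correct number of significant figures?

(9.969 × 10^3) × 0.057 × 0.052 = 29.548116
Multiplication/division keeps the fewest significant figures: 9.969 × 10^3 → 4 s.f., 0.057 → 2 s.f., 0.052 → 2 s.f.; limit is 2.
Rounded to 2 significant figures: 30.

30.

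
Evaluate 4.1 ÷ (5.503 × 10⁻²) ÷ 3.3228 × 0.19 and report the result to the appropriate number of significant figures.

4.1 ÷ (5.503 × 10⁻²) ÷ 3.3228 × 0.19 = 4.26023683504…
Multiplication/division keeps the fewest significant figures: 4.1 → 2 s.f., 5.503 × 10⁻² → 4 s.f., 3.3228 → 5 s.f., 0.19 → 2 s.f.; limit is 2.
Rounded to 2 significant figures: 4.3.

4.3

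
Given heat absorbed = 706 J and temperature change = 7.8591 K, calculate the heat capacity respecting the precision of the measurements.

heat capacity = 706 J ÷ 7.8591 K = 89.8321690779… J/K.
706 has 3 significant figures; 7.8591 has 5.
Division/multiplication keeps the fewest: 3 significant figures.
Rounded: 89.8 J/K.

89.8 J/K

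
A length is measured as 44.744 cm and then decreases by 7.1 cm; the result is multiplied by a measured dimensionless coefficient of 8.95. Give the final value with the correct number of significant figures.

44.744 cm − 7.1 cm = 37.644 cm; the difference is limited to 1 decimal place (3 s.f.).
Carrying full precision, 37.644 × 8.95 = 336.9138 cm; 8.95 has 3 s.f., so the result keeps min(3, 3) = 3 s.f.
Rounded to 3 significant figures: 3.37 × 10² cm.

3.37 × 10² cm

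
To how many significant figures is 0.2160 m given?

0.2160: leading zeros are not significant; trailing zeros after a decimal point are significant.

4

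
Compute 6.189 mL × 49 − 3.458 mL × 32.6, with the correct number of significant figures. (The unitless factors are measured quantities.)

6.189 × 49 = 303.261 → 3.0 × 10² mL (2 s.f., last digit at the 10^1 place).
3.458 × 32.6 = 112.7308 → 113 mL (3 s.f., last digit at the 10^0 place).
Difference: 190.5302 mL; keep the coarser place, 10^1.
Result: 1.9 × 10² mL.

1.9 × 10² mL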